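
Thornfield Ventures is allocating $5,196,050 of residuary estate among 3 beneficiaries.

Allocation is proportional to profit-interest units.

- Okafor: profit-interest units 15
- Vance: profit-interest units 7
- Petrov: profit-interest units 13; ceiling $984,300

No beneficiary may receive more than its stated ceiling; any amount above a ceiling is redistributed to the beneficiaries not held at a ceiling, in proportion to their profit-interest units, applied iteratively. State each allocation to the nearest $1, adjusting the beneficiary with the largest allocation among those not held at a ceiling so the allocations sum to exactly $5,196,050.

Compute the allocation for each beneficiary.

Total profit-interest units = 35.
Proportional shares (ignoring caps): Okafor 2,226,878.57; Vance 1,039,210.00; Petrov 1,929,961.43.
Held at cap: Petrov ($984,300); remaining pool $4,211,750 reallocated over remaining profit-interest units 22.
Shares after redistribution: Okafor 2,871,647.73 → $2,871,648; Vance 1,340,102.27 → $1,340,102.

Okafor: $2,871,648 · Vance: $1,340,102 · Petrov: $984,300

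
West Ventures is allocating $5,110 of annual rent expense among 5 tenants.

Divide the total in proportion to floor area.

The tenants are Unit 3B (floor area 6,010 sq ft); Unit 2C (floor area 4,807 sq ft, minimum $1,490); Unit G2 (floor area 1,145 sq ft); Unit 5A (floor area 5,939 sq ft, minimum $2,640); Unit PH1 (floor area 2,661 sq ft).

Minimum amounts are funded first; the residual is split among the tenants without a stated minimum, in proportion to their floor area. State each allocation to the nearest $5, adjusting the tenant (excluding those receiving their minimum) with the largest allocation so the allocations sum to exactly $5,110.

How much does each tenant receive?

Minimums first: Unit 2C $1,490; Unit 5A $2,640. Residual $980.
Residual split over remaining floor area 9,816: Unit 3B 600.02 → $600; Unit G2 114.31 → $115; Unit PH1 265.67 → $265.

Unit 3B: $600; Unit 2C: $1,490; Unit G2: $115; Unit 5A: $2,640; Unit PH1: $265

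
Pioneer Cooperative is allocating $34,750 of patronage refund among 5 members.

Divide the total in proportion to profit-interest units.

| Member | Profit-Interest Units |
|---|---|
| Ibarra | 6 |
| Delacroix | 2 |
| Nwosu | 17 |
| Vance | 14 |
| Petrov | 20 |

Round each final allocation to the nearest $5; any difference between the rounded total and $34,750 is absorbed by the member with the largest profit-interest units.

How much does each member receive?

Ibarra: $3,535 | Delacroix: $1,180 | Nwosu: $10,015 | Vance: $8,245 | Petrov: $11,775

Total profit-interest units = 59.
Unrounded shares: Ibarra 6/59 × $34,750 = 3,533.90; Delacroix 2/59 × $34,750 = 1,177.97; Nwosu 17/59 × $34,750 = 10,012.71; Vance 14/59 × $34,750 = 8,245.76; Petrov 20/59 × $34,750 = 11,779.66.
After rounding ($5): Ibarra $3,535; Delacroix $1,180; Nwosu $10,015; Vance $8,245; Petrov $11,780. Sum = $34,755.
Difference $34,750 − $34,755 = −$5 applied to largest profit-interest units (Petrov): Petrov becomes $11,775.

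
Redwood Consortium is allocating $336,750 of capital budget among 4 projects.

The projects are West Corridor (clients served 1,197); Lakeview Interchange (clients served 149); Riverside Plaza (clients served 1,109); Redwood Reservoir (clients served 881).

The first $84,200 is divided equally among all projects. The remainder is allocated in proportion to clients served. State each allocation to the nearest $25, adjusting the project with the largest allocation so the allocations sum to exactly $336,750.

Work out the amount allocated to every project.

West Corridor: $111,675 · Lakeview Interchange: $32,325 · Riverside Plaza: $105,000 · Redwood Reservoir: $87,750

First tranche $84,200 split equally: $21,050 each.
Remainder $252,550 by clients served (total 3,336): West Corridor 90,618.21 → $90,625; Lakeview Interchange 11,279.96 → $11,275; Riverside Plaza 83,956.22 → $83,950; Redwood Reservoir 66,695.61 → $66,700.
Totals: West Corridor $21,050 + $90,625 = $111,675; Lakeview Interchange $21,050 + $11,275 = $32,325; Riverside Plaza $21,050 + $83,950 = $105,000; Redwood Reservoir $21,050 + $66,700 = $87,750.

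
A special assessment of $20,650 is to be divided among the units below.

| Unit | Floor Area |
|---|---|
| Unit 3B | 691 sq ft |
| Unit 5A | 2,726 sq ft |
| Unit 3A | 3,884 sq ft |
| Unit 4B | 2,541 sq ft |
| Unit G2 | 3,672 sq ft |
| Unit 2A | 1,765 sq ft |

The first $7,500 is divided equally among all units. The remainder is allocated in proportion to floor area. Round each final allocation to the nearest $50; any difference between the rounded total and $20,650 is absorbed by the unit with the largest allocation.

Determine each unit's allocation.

First tranche $7,500 split equally: $1,250 each.
Remainder $13,150 by floor area (total 15,279): Unit 3B 594.71 → $600; Unit 5A 2,346.15 → $2,350; Unit 3A 3,342.80 → $3,350; Unit 4B 2,186.93 → $2,200; Unit G2 3,160.34 → $3,150; Unit 2A 1,519.06 → $1,500.
Totals: Unit 3B $1,250 + $600 = $1,850; Unit 5A $1,250 + $2,350 = $3,600; Unit 3A $1,250 + $3,350 = $4,600; Unit 4B $1,250 + $2,200 = $3,450; Unit G2 $1,250 + $3,150 = $4,400; Unit 2A $1,250 + $1,500 = $2,750.

Unit 3B: $1,850 | Unit 5A: $3,600 | Unit 3A: $4,600 | Unit 4B: $3,450 | Unit G2: $4,400 | Unit 2A: $2,750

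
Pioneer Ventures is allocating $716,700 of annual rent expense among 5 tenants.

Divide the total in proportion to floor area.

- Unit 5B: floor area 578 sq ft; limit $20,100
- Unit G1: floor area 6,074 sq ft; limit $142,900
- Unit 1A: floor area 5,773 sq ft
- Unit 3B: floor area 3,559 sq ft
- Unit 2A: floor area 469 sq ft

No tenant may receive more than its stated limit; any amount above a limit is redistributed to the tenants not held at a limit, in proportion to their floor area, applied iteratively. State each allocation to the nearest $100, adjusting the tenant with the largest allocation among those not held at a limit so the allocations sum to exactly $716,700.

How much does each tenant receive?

Unit 5B: $20,100; Unit G1: $142,900; Unit 1A: $326,100; Unit 3B: $201,100; Unit 2A: $26,500

Combined floor area = 16,453.
Pro-rata shares before constraints: Unit 5B 25,177.94; Unit G1 264,586.14; Unit 1A 251,474.45; Unit 3B 155,031.62; Unit 2A 20,429.85.
Cap binds for Unit 5B ($20,100), Unit G1 ($142,900); remaining pool $553,700 reallocated over remaining floor area 9,801.
Shares after redistribution: Unit 1A 326,141.22 → $326,100; Unit 3B 201,062.98 → $201,100; Unit 2A 26,495.80 → $26,500.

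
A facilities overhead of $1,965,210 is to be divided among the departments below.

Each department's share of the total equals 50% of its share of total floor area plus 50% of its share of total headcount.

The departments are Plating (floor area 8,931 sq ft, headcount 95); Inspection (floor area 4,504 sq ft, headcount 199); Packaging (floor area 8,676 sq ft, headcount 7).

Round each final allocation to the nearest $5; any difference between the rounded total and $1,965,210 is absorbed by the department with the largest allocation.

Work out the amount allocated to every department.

Plating: $707,015; Inspection: $849,785; Packaging: $408,410

Totals — floor area 22,111, headcount 301.
Composite weights (50% floor area + 50% headcount): Plating 0.3598; Inspection 0.4324; Packaging 0.2078.
Raw shares: Plating 707,014.97; Inspection 849,785.38; Packaging 408,409.64.
At nearest $5: Plating $707,015; Inspection $849,785; Packaging $408,410. Sum = $1,965,210.
Sum already equals the total — no adjustment.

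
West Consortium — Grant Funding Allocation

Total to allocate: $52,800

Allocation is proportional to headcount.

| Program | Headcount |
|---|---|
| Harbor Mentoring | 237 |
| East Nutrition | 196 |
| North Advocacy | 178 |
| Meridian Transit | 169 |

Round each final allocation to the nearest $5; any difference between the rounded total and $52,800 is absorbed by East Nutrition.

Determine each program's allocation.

Harbor Mentoring: $16,045 | East Nutrition: $13,265 | North Advocacy: $12,050 | Meridian Transit: $11,440

Combined headcount = 780.
Proportional shares: Harbor Mentoring 237/780 × $52,800 = 16,043.08; East Nutrition 196/780 × $52,800 = 13,267.69; North Advocacy 178/780 × $52,800 = 12,049.23; Meridian Transit 169/780 × $52,800 = 11,440.00.
At nearest $5: Harbor Mentoring $16,045; East Nutrition $13,270; North Advocacy $12,050; Meridian Transit $11,440. Sum = $52,805.
Difference $52,800 − $52,805 = −$5 applied to East Nutrition: East Nutrition becomes $13,265.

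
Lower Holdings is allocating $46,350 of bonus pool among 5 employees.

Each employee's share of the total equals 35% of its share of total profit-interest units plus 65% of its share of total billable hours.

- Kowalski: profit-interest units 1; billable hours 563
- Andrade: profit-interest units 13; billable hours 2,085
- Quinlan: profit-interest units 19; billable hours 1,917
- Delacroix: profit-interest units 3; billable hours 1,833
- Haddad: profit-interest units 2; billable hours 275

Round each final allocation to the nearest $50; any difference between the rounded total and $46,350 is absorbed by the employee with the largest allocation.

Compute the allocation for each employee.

Profit-interest units total 38; billable hours total 6,673.
Composite weights (35% profit-interest units + 65% billable hours): Kowalski 0.0641; Andrade 0.3228; Quinlan 0.3617; Delacroix 0.2062; Haddad 0.0452.
Unrounded shares: Kowalski 2,968.76; Andrade 14,963.24; Quinlan 16,766.19; Delacroix 9,556.42; Haddad 2,095.40.
At nearest $50: Kowalski $2,950; Andrade $14,950; Quinlan $16,750; Delacroix $9,550; Haddad $2,100. Sum = $46,300.
Difference $46,350 − $46,300 = +$50 applied to largest allocation (Quinlan): Quinlan becomes $16,800.

Kowalski: $2,950; Andrade: $14,950; Quinlan: $16,800; Delacroix: $9,550; Haddad: $2,100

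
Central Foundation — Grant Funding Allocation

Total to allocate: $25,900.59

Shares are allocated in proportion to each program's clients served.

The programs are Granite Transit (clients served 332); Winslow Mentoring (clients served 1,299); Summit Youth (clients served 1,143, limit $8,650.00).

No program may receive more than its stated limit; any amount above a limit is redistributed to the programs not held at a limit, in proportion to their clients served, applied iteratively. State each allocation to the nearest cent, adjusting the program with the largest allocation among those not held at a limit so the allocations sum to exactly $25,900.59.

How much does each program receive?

Granite Transit: $3,511.46; Winslow Mentoring: $13,739.13; Summit Youth: $8,650.00

Sum of clients served: 2,774.
Pro-rata shares before constraints: Granite Transit 3,099.8543; Winslow Mentoring 12,128.6469; Summit Youth 10,672.0888.
Held at cap: Summit Youth ($8,650.00); balance $17,250.59 reallocated over remaining clients served 1,631.
Remaining shares: Granite Transit 3,511.4628 → $3,511.46; Winslow Mentoring 13,739.1272 → $13,739.13.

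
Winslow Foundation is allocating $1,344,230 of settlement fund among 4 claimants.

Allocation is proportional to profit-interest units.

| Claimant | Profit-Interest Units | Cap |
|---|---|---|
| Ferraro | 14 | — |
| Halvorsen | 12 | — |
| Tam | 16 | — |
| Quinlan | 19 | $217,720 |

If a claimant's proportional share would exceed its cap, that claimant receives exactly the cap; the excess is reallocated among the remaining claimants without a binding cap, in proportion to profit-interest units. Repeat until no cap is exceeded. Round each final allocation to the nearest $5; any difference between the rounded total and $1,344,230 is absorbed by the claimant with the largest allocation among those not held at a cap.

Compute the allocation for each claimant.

Ferraro: $375,505 · Halvorsen: $321,860 · Tam: $429,145 · Quinlan: $217,720

Total profit-interest units = 61.
Proportional shares (ignoring caps): Ferraro 308,511.80; Halvorsen 264,438.69; Tam 352,584.92; Quinlan 418,694.59.
Capped: Quinlan ($217,720); balance $1,126,510 reallocated over remaining profit-interest units 42.
Shares after redistribution: Ferraro 375,503.33 → $375,505; Halvorsen 321,860.00 → $321,860; Tam 429,146.67 → $429,145.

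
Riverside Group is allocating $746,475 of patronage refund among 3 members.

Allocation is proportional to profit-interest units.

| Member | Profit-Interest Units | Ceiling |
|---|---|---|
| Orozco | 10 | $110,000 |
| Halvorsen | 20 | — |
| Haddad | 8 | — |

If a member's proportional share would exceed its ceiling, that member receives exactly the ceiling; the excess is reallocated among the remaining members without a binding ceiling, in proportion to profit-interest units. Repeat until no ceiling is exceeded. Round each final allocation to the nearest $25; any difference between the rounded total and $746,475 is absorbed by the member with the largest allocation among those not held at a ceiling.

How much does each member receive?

Combined profit-interest units = 38.
Proportional shares (ignoring caps): Orozco 196,440.79; Halvorsen 392,881.58; Haddad 157,152.63.
Cap binds for Orozco ($110,000); residual $636,475 reallocated over remaining profit-interest units 28.
Remaining shares: Halvorsen 454,625.00 → $454,625; Haddad 181,850.00 → $181,850.

Orozco: $110,000; Halvorsen: $454,625; Haddad: $181,850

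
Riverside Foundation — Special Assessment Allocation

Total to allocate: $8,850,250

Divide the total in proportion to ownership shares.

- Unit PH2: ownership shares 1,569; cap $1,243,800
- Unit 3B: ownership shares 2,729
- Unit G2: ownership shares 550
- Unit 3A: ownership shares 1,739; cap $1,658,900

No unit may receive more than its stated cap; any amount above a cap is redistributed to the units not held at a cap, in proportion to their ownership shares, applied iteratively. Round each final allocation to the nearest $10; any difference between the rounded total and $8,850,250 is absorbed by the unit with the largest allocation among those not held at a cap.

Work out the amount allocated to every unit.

Total ownership shares = 6,587.
Pro-rata shares before constraints: Unit PH2 2,108,098.11; Unit 3B 3,666,666.50; Unit G2 738,976.39; Unit 3A 2,336,508.99.
Capped: Unit PH2 ($1,243,800), Unit 3A ($1,658,900); balance $5,947,550 reallocated over remaining ownership shares 3,279.
Remaining shares: Unit 3B 4,949,943.26 → $4,949,940; Unit G2 997,606.74 → $997,610.

Unit PH2: $1,243,800; Unit 3B: $4,949,940; Unit G2: $997,610; Unit 3A: $1,658,900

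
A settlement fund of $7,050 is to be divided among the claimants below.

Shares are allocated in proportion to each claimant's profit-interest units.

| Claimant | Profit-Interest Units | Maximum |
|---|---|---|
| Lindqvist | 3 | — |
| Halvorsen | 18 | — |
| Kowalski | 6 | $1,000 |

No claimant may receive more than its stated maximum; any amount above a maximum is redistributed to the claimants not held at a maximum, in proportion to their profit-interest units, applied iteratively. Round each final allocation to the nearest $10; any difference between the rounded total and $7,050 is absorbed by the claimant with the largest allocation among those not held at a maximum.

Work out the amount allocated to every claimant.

Profit-interest units total: 27.
Proportional shares (ignoring caps): Lindqvist 783.33; Halvorsen 4,700.00; Kowalski 1,566.67.
Capped: Kowalski ($1,000); remaining pool $6,050 reallocated over remaining profit-interest units 21.
Shares after redistribution: Lindqvist 864.29 → $860; Halvorsen 5,185.71 → $5,190.

Lindqvist: $860 · Halvorsen: $5,190 · Kowalski: $1,000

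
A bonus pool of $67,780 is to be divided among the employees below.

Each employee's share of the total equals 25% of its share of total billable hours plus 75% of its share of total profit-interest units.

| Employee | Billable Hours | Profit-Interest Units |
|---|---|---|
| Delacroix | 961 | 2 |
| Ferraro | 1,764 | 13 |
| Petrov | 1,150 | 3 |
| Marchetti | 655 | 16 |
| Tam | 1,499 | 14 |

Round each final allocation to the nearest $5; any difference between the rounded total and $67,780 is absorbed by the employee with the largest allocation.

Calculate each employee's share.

Delacroix: $4,820; Ferraro: $18,725; Petrov: $6,410; Marchetti: $18,785; Tam: $19,040

Billable hours total 6,029; profit-interest units total 48.
Blended shares (25% billable hours + 75% profit-interest units): Delacroix 0.0711; Ferraro 0.2763; Petrov 0.0946; Marchetti 0.2772; Tam 0.2809.
Unrounded shares: Delacroix 4,819.09; Ferraro 18,725.68; Petrov 6,409.36; Marchetti 18,785.93; Tam 19,039.94.
After rounding ($5): Delacroix $4,820; Ferraro $18,725; Petrov $6,410; Marchetti $18,785; Tam $19,040. Sum = $67,780.
Sum already equals the total — no adjustment.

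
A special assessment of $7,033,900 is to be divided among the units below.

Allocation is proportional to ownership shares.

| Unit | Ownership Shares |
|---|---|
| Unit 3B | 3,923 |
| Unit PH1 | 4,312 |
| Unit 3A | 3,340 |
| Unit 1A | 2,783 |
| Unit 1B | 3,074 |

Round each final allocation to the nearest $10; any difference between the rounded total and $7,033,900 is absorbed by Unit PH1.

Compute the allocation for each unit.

Unit 3B: $1,582,950 | Unit PH1: $1,739,920 | Unit 3A: $1,347,710 | Unit 1A: $1,122,950 | Unit 1B: $1,240,370

Sum of ownership shares: 17,432.
Pro-rata amounts: Unit 3B 3,923/17,432 × $7,033,900 = 1,582,950.30; Unit PH1 4,312/17,432 × $7,033,900 = 1,739,913.77; Unit 3A 3,340/17,432 × $7,033,900 = 1,347,706.86; Unit 1A 2,783/17,432 × $7,033,900 = 1,122,954.55; Unit 1B 3,074/17,432 × $7,033,900 = 1,240,374.52.
After rounding ($10): Unit 3B $1,582,950; Unit PH1 $1,739,910; Unit 3A $1,347,710; Unit 1A $1,122,950; Unit 1B $1,240,370. Sum = $7,033,890.
Difference $7,033,900 − $7,033,890 = +$10 applied to Unit PH1: Unit PH1 becomes $1,739,920.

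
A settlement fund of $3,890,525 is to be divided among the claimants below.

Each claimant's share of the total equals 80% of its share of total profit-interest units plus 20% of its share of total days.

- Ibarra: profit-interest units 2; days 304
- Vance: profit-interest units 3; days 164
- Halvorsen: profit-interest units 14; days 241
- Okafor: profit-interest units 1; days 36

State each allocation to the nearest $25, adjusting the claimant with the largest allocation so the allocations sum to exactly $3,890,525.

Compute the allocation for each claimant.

Totals — profit-interest units 20, days 745.
Combined weights (80% profit-interest units + 20% days): Ibarra 0.1616; Vance 0.1640; Halvorsen 0.6247; Okafor 0.0497.
Pro-rata amounts: Ibarra 628,750.62; Vance 638,150.54; Halvorsen 2,430,403.13; Okafor 193,220.70.
At nearest $25: Ibarra $628,750; Vance $638,150; Halvorsen $2,430,400; Okafor $193,225. Sum = $3,890,525.
No rounding difference to absorb.

Ibarra: $628,750 · Vance: $638,150 · Halvorsen: $2,430,400 · Okafor: $193,225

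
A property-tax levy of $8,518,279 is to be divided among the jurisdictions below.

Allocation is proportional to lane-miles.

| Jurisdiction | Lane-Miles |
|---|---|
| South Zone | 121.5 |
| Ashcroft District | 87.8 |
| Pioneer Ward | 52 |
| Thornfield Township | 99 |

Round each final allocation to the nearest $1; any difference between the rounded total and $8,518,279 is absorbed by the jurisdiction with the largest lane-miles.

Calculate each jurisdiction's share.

South Zone: $2,872,525 | Ashcroft District: $2,075,784 | Pioneer Ward: $1,229,394 | Thornfield Township: $2,340,576

Combined lane-miles = 121.5 + 87.8 + 52 + 99 = 360.3.
Proportional shares: South Zone 2,872,525.39; Ashcroft District 2,075,783.78; Pioneer Ward 1,229,393.58; Thornfield Township 2,340,576.24.
At nearest $1: South Zone $2,872,525; Ashcroft District $2,075,784; Pioneer Ward $1,229,394; Thornfield Township $2,340,576. Sum = $8,518,279.
Rounded total matches; no reconciliation needed.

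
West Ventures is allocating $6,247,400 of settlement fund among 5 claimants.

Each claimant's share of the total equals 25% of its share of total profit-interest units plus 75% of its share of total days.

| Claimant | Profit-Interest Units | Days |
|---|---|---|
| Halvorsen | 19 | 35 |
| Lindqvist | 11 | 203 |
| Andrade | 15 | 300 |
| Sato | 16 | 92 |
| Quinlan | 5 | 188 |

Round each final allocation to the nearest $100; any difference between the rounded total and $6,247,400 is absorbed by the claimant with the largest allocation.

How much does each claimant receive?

Halvorsen: $650,100; Lindqvist: $1,423,100; Andrade: $2,073,400; Sato: $905,600; Quinlan: $1,195,200

Profit-interest units total 66; days total 818.
Composite weights (25% profit-interest units + 75% days): Halvorsen 0.1041; Lindqvist 0.2278; Andrade 0.3319; Sato 0.1450; Quinlan 0.1913.
Pro-rata amounts: Halvorsen 650,105.45; Lindqvist 1,423,103.75; Andrade 2,073,382.78; Sato 905,611.48; Quinlan 1,195,196.54.
After rounding ($100): Halvorsen $650,100; Lindqvist $1,423,100; Andrade $2,073,400; Sato $905,600; Quinlan $1,195,200. Sum = $6,247,400.
No rounding difference to absorb.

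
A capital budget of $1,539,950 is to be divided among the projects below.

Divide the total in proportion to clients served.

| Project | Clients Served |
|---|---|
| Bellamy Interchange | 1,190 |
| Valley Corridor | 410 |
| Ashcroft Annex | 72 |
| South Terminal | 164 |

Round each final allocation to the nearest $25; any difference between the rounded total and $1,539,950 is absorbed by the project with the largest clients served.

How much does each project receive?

Bellamy Interchange: $998,100 | Valley Corridor: $343,900 | Ashcroft Annex: $60,400 | South Terminal: $137,550

Clients served total: 1,836.
Raw shares: Bellamy Interchange 1,190/1,836 × $1,539,950 = 998,115.74; Valley Corridor 410/1,836 × $1,539,950 = 343,888.62; Ashcroft Annex 72/1,836 × $1,539,950 = 60,390.20; South Terminal 164/1,836 × $1,539,950 = 137,555.45.
After rounding ($25): Bellamy Interchange $998,125; Valley Corridor $343,900; Ashcroft Annex $60,400; South Terminal $137,550. Sum = $1,539,975.
Difference $1,539,950 − $1,539,975 = −$25 applied to largest clients served (Bellamy Interchange): Bellamy Interchange becomes $998,100.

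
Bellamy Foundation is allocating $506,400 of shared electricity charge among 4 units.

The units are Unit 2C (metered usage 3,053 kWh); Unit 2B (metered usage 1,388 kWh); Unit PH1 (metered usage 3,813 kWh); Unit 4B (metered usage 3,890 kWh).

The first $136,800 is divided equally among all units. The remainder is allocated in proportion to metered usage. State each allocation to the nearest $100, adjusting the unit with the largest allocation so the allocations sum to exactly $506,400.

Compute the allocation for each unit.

$136,800 shared equally gives $34,200 per unit.
Remainder $369,600 by metered usage (total 12,144): Unit 2C 92,917.39 → $92,900; Unit 2B 42,243.48 → $42,200; Unit PH1 116,047.83 → $116,000; Unit 4B 118,391.30 → $118,400.
Rounding difference +$100 on remainder applied to Unit 4B.
Totals: Unit 2C $34,200 + $92,900 = $127,100; Unit 2B $34,200 + $42,200 = $76,400; Unit PH1 $34,200 + $116,000 = $150,200; Unit 4B $34,200 + $118,500 = $152,700.

Unit 2C: $127,100 · Unit 2B: $76,400 · Unit PH1: $150,200 · Unit 4B: $152,700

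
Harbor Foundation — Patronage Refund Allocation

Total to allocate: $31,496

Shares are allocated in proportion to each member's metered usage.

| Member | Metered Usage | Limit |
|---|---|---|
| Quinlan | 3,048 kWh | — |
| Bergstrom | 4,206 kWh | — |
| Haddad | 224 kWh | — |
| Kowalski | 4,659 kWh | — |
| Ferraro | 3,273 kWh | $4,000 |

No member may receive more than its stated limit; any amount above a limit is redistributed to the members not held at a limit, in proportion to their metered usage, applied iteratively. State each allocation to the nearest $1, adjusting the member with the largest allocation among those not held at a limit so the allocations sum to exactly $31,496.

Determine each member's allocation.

Quinlan: $6,905; Bergstrom: $9,529; Haddad: $507; Kowalski: $10,555; Ferraro: $4,000

Sum of metered usage: 15,410.
Pro-rata shares before constraints: Quinlan 6,229.71; Bergstrom 8,596.51; Haddad 457.83; Kowalski 9,522.38; Ferraro 6,689.58.
Cap binds for Ferraro ($4,000); residual $27,496 reallocated over remaining metered usage 12,137.
Shares after redistribution: Quinlan 6,905.15 → $6,905; Bergstrom 9,528.56 → $9,529; Haddad 507.47 → $507; Kowalski 10,554.82 → $10,555.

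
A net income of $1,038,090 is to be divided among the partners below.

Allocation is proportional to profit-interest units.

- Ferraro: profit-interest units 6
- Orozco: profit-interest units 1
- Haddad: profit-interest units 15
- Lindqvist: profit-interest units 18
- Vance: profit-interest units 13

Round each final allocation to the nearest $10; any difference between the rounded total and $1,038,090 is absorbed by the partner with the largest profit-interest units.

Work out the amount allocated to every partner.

Ferraro: $117,520 | Orozco: $19,590 | Haddad: $293,800 | Lindqvist: $352,550 | Vance: $254,630

Combined profit-interest units = 53.
Proportional shares: Ferraro 6/53 × $1,038,090 = 117,519.62; Orozco 1/53 × $1,038,090 = 19,586.60; Haddad 15/53 × $1,038,090 = 293,799.06; Lindqvist 18/53 × $1,038,090 = 352,558.87; Vance 13/53 × $1,038,090 = 254,625.85.
After rounding ($10): Ferraro $117,520; Orozco $19,590; Haddad $293,800; Lindqvist $352,560; Vance $254,630. Sum = $1,038,100.
Difference $1,038,090 − $1,038,100 = −$10 applied to largest profit-interest units (Lindqvist): Lindqvist becomes $352,550.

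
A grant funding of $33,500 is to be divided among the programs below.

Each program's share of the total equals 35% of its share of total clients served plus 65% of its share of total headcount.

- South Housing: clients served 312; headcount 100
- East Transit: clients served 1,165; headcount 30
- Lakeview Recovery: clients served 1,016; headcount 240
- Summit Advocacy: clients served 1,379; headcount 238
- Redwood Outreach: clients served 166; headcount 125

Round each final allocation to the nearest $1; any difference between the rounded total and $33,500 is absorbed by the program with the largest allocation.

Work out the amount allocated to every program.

South Housing: $3,877 · East Transit: $4,274 · Lakeview Recovery: $10,080 · Summit Advocacy: $11,074 · Redwood Outreach: $4,195

Totals — clients served 4,038, headcount 733.
Combined weights (35% clients served + 65% headcount): South Housing 0.1157; East Transit 0.1276; Lakeview Recovery 0.3009; Summit Advocacy 0.3306; Redwood Outreach 0.1252.
Unrounded shares: South Housing 3,876.61; East Transit 4,273.97; Lakeview Recovery 10,079.73; Summit Advocacy 11,074.35; Redwood Outreach 4,195.34.
After rounding ($1): South Housing $3,877; East Transit $4,274; Lakeview Recovery $10,080; Summit Advocacy $11,074; Redwood Outreach $4,195. Sum = $33,500.
Sum already equals the total — no adjustment.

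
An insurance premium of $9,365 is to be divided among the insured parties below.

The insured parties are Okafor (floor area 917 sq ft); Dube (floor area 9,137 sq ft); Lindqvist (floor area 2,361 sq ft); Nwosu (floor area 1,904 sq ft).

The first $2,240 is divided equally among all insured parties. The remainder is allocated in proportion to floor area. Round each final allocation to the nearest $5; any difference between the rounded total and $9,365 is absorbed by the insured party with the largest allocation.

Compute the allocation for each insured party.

$2,240 shared equally gives $560 per insured party.
Remainder $7,125 by floor area (total 14,319): Okafor 456.29 → $455; Dube 4,546.49 → $4,545; Lindqvist 1,174.81 → $1,175; Nwosu 947.41 → $945.
Rounding difference +$5 on remainder applied to Dube.
Totals: Okafor $560 + $455 = $1,015; Dube $560 + $4,550 = $5,110; Lindqvist $560 + $1,175 = $1,735; Nwosu $560 + $945 = $1,505.

Okafor: $1,015 · Dube: $5,110 · Lindqvist: $1,735 · Nwosu: $1,505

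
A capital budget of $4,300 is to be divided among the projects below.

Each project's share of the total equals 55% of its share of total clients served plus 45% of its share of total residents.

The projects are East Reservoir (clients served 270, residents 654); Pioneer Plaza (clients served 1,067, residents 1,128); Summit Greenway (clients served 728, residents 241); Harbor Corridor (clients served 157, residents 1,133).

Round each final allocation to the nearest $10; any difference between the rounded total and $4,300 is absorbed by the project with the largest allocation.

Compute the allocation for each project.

Totals — clients served 2,222, residents 3,156.
Combined weights (55% clients served + 45% residents): East Reservoir 0.1601; Pioneer Plaza 0.4249; Summit Greenway 0.2146; Harbor Corridor 0.2004.
Unrounded shares: East Reservoir 688.36; Pioneer Plaza 1,827.27; Summit Greenway 922.61; Harbor Corridor 861.77.
At nearest $10: East Reservoir $690; Pioneer Plaza $1,830; Summit Greenway $920; Harbor Corridor $860. Sum = $4,300.
Rounded total matches; no reconciliation needed.

East Reservoir: $690 · Pioneer Plaza: $1,830 · Summit Greenway: $920 · Harbor Corridor: $860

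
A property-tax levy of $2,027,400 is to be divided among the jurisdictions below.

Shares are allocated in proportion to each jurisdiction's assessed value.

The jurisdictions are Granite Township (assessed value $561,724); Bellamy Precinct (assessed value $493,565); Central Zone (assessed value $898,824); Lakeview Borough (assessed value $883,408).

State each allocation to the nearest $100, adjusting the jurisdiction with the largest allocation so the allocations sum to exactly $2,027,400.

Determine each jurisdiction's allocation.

Assessed value total: 2,837,521.
Pro-rata amounts: Granite Township 561,724/2,837,521 × $2,027,400 = 401,350.06; Bellamy Precinct 493,565/2,837,521 × $2,027,400 = 352,650.67; Central Zone 898,824/2,837,521 × $2,027,400 = 642,206.97; Lakeview Borough 883,408/2,837,521 × $2,027,400 = 631,192.29.
After rounding ($100): Granite Township $401,400; Bellamy Precinct $352,700; Central Zone $642,200; Lakeview Borough $631,200. Sum = $2,027,500.
Difference $2,027,400 − $2,027,500 = −$100 applied to largest allocation (Central Zone): Central Zone becomes $642,100.

Granite Township: $401,400; Bellamy Precinct: $352,700; Central Zone: $642,100; Lakeview Borough: $631,200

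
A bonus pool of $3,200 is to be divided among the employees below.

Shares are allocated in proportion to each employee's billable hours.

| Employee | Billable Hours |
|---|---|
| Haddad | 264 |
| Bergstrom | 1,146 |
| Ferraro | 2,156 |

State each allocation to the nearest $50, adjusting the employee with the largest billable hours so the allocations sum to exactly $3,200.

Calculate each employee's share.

Haddad: $250; Bergstrom: $1,050; Ferraro: $1,900

Total billable hours = 3,566.
Pro-rata amounts: Haddad 264/3,566 × $3,200 = 236.90; Bergstrom 1,146/3,566 × $3,200 = 1,028.38; Ferraro 2,156/3,566 × $3,200 = 1,934.72.
At nearest $50: Haddad $250; Bergstrom $1,050; Ferraro $1,950. Sum = $3,250.
Difference $3,200 − $3,250 = −$50 applied to largest billable hours (Ferraro): Ferraro becomes $1,900.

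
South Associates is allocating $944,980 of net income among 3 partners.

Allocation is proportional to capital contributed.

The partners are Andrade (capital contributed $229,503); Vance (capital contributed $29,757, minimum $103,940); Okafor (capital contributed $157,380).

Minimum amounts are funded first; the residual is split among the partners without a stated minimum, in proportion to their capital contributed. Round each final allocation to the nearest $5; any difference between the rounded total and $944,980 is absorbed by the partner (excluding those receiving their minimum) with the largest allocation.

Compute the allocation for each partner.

Guaranteed amounts: Vance $103,940. Balance $841,040.
Balance split over remaining capital contributed 386,883: Andrade 498,913.63 → $498,915; Okafor 342,126.37 → $342,125.

Andrade: $498,915; Vance: $103,940; Okafor: $342,125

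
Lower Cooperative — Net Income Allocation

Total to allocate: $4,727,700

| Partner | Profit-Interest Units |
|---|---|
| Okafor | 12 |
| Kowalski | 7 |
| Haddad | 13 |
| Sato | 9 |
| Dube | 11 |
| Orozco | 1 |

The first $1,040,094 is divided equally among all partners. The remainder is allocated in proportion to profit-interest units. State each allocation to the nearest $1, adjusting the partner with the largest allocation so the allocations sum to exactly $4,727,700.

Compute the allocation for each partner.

Okafor: $1,008,279; Kowalski: $660,391; Haddad: $1,077,857; Sato: $799,546; Dube: $938,701; Orozco: $242,926

First tranche $1,040,094 split equally: $173,349 each.
Remainder $3,687,606 by profit-interest units (total 53): Okafor 834,929.66 → $834,930; Kowalski 487,042.30 → $487,042; Haddad 904,507.13 → $904,507; Sato 626,197.25 → $626,197; Dube 765,352.19 → $765,352; Orozco 69,577.47 → $69,577.
Rounding difference +$1 on remainder applied to Haddad.
Totals: Okafor $173,349 + $834,930 = $1,008,279; Kowalski $173,349 + $487,042 = $660,391; Haddad $173,349 + $904,508 = $1,077,857; Sato $173,349 + $626,197 = $799,546; Dube $173,349 + $765,352 = $938,701; Orozco $173,349 + $69,577 = $242,926.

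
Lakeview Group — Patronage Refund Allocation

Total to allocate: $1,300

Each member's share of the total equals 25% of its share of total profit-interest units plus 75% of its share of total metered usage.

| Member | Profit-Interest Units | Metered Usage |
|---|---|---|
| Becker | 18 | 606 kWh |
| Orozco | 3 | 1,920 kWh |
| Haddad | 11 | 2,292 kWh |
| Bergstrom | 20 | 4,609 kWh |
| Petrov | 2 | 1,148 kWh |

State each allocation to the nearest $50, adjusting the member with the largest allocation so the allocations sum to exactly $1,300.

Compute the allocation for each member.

Becker: $150; Orozco: $200; Haddad: $300; Bergstrom: $550; Petrov: $100

Totals — profit-interest units 54, metered usage 10,575.
Combined weights (25% profit-interest units + 75% metered usage): Becker 0.1263; Orozco 0.1501; Haddad 0.2135; Bergstrom 0.4195; Petrov 0.0907.
Unrounded shares: Becker 164.21; Orozco 195.08; Haddad 277.52; Bergstrom 545.31; Petrov 117.88.
At nearest $50: Becker $150; Orozco $200; Haddad $300; Bergstrom $550; Petrov $100. Sum = $1,300.
Sum already equals the total — no adjustment.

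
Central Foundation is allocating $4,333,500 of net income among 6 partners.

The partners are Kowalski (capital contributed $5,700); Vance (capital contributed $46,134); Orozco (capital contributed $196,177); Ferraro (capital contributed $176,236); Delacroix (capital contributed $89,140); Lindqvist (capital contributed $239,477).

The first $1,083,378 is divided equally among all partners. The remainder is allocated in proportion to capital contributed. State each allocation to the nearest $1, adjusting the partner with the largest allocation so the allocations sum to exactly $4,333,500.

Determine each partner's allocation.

$1,083,378 shared equally gives $180,563 per partner.
Remainder $3,250,122 by capital contributed (total 752,864): Kowalski 24,606.96 → $24,607; Vance 199,160.98 → $199,161; Orozco 846,898.22 → $846,898; Ferraro 760,812.71 → $760,813; Delacroix 384,818.34 → $384,818; Lindqvist 1,033,824.79 → $1,033,825.
Totals: Kowalski $180,563 + $24,607 = $205,170; Vance $180,563 + $199,161 = $379,724; Orozco $180,563 + $846,898 = $1,027,461; Ferraro $180,563 + $760,813 = $941,376; Delacroix $180,563 + $384,818 = $565,381; Lindqvist $180,563 + $1,033,825 = $1,214,388.

Kowalski: $205,170; Vance: $379,724; Orozco: $1,027,461; Ferraro: $941,376; Delacroix: $565,381; Lindqvist: $1,214,388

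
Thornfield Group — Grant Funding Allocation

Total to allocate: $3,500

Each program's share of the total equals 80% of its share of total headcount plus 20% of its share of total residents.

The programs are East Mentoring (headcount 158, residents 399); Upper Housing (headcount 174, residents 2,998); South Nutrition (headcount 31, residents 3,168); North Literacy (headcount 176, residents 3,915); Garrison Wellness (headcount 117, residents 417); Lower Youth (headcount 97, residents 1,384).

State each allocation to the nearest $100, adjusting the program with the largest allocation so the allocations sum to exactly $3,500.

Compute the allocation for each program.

Totals — headcount 753, residents 12,281.
Composite weights (80% headcount + 20% residents): East Mentoring 0.1744; Upper Housing 0.2337; South Nutrition 0.0845; North Literacy 0.2507; Garrison Wellness 0.1311; Lower Youth 0.1256.
Proportional shares: East Mentoring 610.26; Upper Housing 817.89; South Nutrition 295.84; North Literacy 877.60; Garrison Wellness 458.83; Lower Youth 439.58.
Rounded to nearest $100: East Mentoring $600; Upper Housing $800; South Nutrition $300; North Literacy $900; Garrison Wellness $500; Lower Youth $400. Sum = $3,500.
Sum already equals the total — no adjustment.

East Mentoring: $600 | Upper Housing: $800 | South Nutrition: $300 | North Literacy: $900 | Garrison Wellness: $500 | Lower Youth: $400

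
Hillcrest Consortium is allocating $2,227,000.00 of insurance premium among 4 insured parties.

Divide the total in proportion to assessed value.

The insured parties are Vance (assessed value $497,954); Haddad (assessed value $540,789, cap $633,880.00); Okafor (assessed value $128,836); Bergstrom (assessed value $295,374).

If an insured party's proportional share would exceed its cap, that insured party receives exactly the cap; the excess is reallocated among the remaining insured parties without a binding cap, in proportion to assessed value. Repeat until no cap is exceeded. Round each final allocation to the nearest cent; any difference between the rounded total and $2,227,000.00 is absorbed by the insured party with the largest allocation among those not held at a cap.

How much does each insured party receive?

Vance: $860,259.65 · Haddad: $633,880.00 · Okafor: $222,575.60 · Bergstrom: $510,284.75

Total assessed value = 1,462,953.
Unconstrained shares: Vance 758,017.2145; Haddad 823,223.3729; Okafor 196,122.3443; Bergstrom 449,637.0683.
Cap binds for Haddad ($633,880.00); remaining pool $1,593,120.00 reallocated over remaining assessed value 922,164.
Remaining shares: Vance 860,259.6463 → $860,259.65; Okafor 222,575.6030 → $222,575.60; Bergstrom 510,284.7507 → $510,284.75.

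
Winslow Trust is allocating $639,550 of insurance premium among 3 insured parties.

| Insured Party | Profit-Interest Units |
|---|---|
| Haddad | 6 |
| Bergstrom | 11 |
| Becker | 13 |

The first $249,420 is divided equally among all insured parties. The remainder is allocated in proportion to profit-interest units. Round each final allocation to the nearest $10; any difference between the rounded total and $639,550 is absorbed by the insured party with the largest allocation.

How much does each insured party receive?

$249,420 shared equally gives $83,140 per insured party.
Remainder $390,130 by profit-interest units (total 30): Haddad 78,026.00 → $78,030; Bergstrom 143,047.67 → $143,050; Becker 169,056.33 → $169,060.
Rounding difference −$10 on remainder applied to Becker.
Totals: Haddad $83,140 + $78,030 = $161,170; Bergstrom $83,140 + $143,050 = $226,190; Becker $83,140 + $169,050 = $252,190.

Haddad: $161,170; Bergstrom: $226,190; Becker: $252,190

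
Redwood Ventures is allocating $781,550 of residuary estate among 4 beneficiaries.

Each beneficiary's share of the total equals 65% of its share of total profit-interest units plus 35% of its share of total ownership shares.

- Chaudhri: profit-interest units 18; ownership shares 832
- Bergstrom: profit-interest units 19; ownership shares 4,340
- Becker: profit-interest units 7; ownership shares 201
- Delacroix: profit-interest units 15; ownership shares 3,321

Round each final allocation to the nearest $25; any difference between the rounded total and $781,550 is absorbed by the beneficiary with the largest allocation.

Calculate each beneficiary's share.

Chaudhri: $181,175; Bergstrom: $300,125; Becker: $66,600; Delacroix: $233,650

Totals — profit-interest units 59, ownership shares 8,694.
Blended shares (65% profit-interest units + 35% ownership shares): Chaudhri 0.2318; Bergstrom 0.3840; Becker 0.0852; Delacroix 0.2989.
Pro-rata amounts: Chaudhri 181,162.86; Bergstrom 300,146.64; Becker 66,596.21; Delacroix 233,644.29.
At nearest $25: Chaudhri $181,175; Bergstrom $300,150; Becker $66,600; Delacroix $233,650. Sum = $781,575.
Difference $781,550 − $781,575 = −$25 applied to largest allocation (Bergstrom): Bergstrom becomes $300,125.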